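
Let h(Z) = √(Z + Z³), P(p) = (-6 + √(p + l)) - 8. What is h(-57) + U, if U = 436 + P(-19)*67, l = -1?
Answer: -502 + 5*I*√7410 + 134*I*√5 ≈ -502.0 + 730.04*I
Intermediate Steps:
P(p) = -14 + √(-1 + p) (P(p) = (-6 + √(p - 1)) - 8 = (-6 + √(-1 + p)) - 8 = -14 + √(-1 + p))
U = -502 + 134*I*√5 (U = 436 + (-14 + √(-1 - 19))*67 = 436 + (-14 + √(-20))*67 = 436 + (-14 + 2*I*√5)*67 = 436 + (-938 + 134*I*√5) = -502 + 134*I*√5 ≈ -502.0 + 299.63*I)
h(-57) + U = √(-57 + (-57)³) + (-502 + 134*I*√5) = √(-57 - 185193) + (-502 + 134*I*√5) = √(-185250) + (-502 + 134*I*√5) = 5*I*√7410 + (-502 + 134*I*√5) = -502 + 5*I*√7410 + 134*I*√5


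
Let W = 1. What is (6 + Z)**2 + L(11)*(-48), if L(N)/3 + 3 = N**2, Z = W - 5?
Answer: -16988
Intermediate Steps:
Z = -4 (Z = 1 - 5 = -4)
L(N) = -9 + 3*N**2
(6 + Z)**2 + L(11)*(-48) = (6 - 4)**2 + (-9 + 3*11**2)*(-48) = 2**2 + (-9 + 3*121)*(-48) = 4 + (-9 + 363)*(-48) = 4 + 354*(-48) = 4 - 16992 = -16988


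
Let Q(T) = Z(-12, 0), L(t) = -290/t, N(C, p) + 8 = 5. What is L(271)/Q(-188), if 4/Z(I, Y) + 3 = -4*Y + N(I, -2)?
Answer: 435/271 ≈ 1.6052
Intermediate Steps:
N(C, p) = -3 (N(C, p) = -8 + 5 = -3)
Z(I, Y) = 4/(-6 - 4*Y) (Z(I, Y) = 4/(-3 + (-4*Y - 3)) = 4/(-3 + (-3 - 4*Y)) = 4/(-6 - 4*Y))
Q(T) = -2/3 (Q(T) = -2/(3 + 2*0) = -2/(3 + 0) = -2/3)
L(271)/Q(-188) = (-290/271)/(-2/3) = -290*1/271*(-3/2) = -290/271*(-3/2) = 435/271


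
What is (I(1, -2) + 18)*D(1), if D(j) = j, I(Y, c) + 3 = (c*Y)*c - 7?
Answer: 12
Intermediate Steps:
I(Y, c) = -10 + Y*c² (I(Y, c) = -3 + ((c*Y)*c - 7) = -3 + ((Y*c)*c - 7) = -3 + (Y*c² - 7) = -3 + (-7 + Y*c²) = -10 + Y*c²)
(I(1, -2) + 18)*D(1) = ((-10 + 1*(-2)²) + 18)*1 = ((-10 + 1*4) + 18)*1 = ((-10 + 4) + 18)*1 = (-6 + 18)*1 = 12*1 = 12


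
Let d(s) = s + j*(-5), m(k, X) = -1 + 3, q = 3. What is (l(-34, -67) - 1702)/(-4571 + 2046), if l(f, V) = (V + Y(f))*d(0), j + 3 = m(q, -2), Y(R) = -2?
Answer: 2047/2525 ≈ 0.81069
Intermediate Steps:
m(k, X) = 2
j = -1 (j = -3 + 2 = -1)
d(s) = 5 + s (d(s) = s - 1*(-5) = s + 5 = 5 + s)
l(f, V) = -10 + 5*V (l(f, V) = (V - 2)*(5 + 0) = (-2 + V)*5 = -10 + 5*V)
(l(-34, -67) - 1702)/(-4571 + 2046) = ((-10 + 5*(-67)) - 1702)/(-4571 + 2046) = ((-10 - 335) - 1702)/(-2525) = (-345 - 1702)*(-1/2525) = -2047*(-1/2525) = 2047/2525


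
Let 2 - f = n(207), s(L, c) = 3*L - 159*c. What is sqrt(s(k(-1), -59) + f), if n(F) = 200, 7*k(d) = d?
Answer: 3*sqrt(49994)/7 ≈ 95.826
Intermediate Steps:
k(d) = d/7
s(L, c) = -159*c + 3*L
f = -198 (f = 2 - 1*200 = 2 - 200 = -198)
sqrt(s(k(-1), -59) + f) = sqrt((-159*(-59) + 3*((1/7)*(-1))) - 198) = sqrt((9381 + 3*(-1/7)) - 198) = sqrt((9381 - 3/7) - 198) = sqrt(65664/7 - 198) = sqrt(64278/7) = 3*sqrt(49994)/7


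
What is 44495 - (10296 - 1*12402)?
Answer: 46601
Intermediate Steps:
44495 - (10296 - 1*12402) = 44495 - (10296 - 12402) = 44495 - 1*(-2106) = 44495 + 2106 = 46601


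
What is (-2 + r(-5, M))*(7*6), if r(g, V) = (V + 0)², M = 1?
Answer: -42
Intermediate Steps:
r(g, V) = V²
(-2 + r(-5, M))*(7*6) = (-2 + 1²)*(7*6) = (-2 + 1)*42 = -1*42 = -42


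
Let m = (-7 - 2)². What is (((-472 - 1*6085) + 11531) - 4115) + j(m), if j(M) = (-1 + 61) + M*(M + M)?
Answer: 14041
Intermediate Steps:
m = 81 (m = (-9)² = 81)
j(M) = 60 + 2*M² (j(M) = 60 + M*(2*M) = 60 + 2*M²)
(((-472 - 1*6085) + 11531) - 4115) + j(m) = (((-472 - 1*6085) + 11531) - 4115) + (60 + 2*81²) = (((-472 - 6085) + 11531) - 4115) + (60 + 2*6561) = ((-6557 + 11531) - 4115) + (60 + 13122) = (4974 - 4115) + 13182 = 859 + 13182 = 14041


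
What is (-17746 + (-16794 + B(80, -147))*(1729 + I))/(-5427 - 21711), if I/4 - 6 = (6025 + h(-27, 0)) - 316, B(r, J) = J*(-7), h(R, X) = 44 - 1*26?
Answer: 388798411/27138 ≈ 14327.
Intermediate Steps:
h(R, X) = 18 (h(R, X) = 44 - 26 = 18)
B(r, J) = -7*J
I = 22932 (I = 24 + 4*((6025 + 18) - 316) = 24 + 4*(6043 - 316) = 24 + 4*5727 = 24 + 22908 = 22932)
(-17746 + (-16794 + B(80, -147))*(1729 + I))/(-5427 - 21711) = (-17746 + (-16794 - 7*(-147))*(1729 + 22932))/(-5427 - 21711) = (-17746 + (-16794 + 1029)*24661)/(-27138) = (-17746 - 15765*24661)*(-1/27138) = (-17746 - 388780665)*(-1/27138) = -388798411*(-1/27138) = 388798411/27138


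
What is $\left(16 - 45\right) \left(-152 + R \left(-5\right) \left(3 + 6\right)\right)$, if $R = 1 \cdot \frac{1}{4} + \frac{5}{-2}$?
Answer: $\frac{5887}{4} \approx 1471.8$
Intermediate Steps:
$R = - \frac{9}{4}$ ($R = 1 \cdot \frac{1}{4} + 5 \left(- \frac{1}{2}\right) = \frac{1}{4} - \frac{5}{2} = - \frac{9}{4} \approx -2.25$)
$\left(16 - 45\right) \left(-152 + R \left(-5\right) \left(3 + 6\right)\right) = \left(16 - 45\right) \left(-152 + \left(- \frac{9}{4}\right) \left(-5\right) \left(3 + 6\right)\right) = \left(16 - 45\right) \left(-152 + \frac{45}{4} \cdot 9\right) = - 29 \left(-152 + \frac{405}{4}\right) = \left(-29\right) \left(- \frac{203}{4}\right) = \frac{5887}{4}$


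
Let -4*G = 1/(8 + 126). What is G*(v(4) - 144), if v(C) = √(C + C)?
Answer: 18/67 - √2/268 ≈ 0.26338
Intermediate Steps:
v(C) = √2*√C (v(C) = √(2*C) = √2*√C)
G = -1/536 (G = -1/(4*(8 + 126)) = -¼/134 = -¼*1/134 = -1/536 ≈ -0.0018657)
G*(v(4) - 144) = -(√2*√4 - 144)/536 = -(√2*2 - 144)/536 = -(2*√2 - 144)/536 = -(-144 + 2*√2)/536 = 18/67 - √2/268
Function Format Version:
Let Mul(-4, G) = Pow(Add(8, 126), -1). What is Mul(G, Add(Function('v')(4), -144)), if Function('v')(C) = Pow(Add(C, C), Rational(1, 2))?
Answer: Add(Rational(18, 67), Mul(Rational(-1, 268), Pow(2, Rational(1, 2)))) ≈ 0.26338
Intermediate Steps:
Function('v')(C) = Mul(Pow(2, Rational(1, 2)), Pow(C, Rational(1, 2))) (Function('v')(C) = Pow(Mul(2, C), Rational(1, 2)) = Mul(Pow(2, Rational(1, 2)), Pow(C, Rational(1, 2))))
G = Rational(-1, 536) (G = Mul(Rational(-1, 4), Pow(Add(8, 126), -1)) = Mul(Rational(-1, 4), Pow(134, -1)) = Mul(Rational(-1, 4), Rational(1, 134)) = Rational(-1, 536) ≈ -0.0018657)
Mul(G, Add(Function('v')(4), -144)) = Mul(Rational(-1, 536), Add(Mul(Pow(2, Rational(1, 2)), Pow(4, Rational(1, 2))), -144)) = Mul(Rational(-1, 536), Add(Mul(Pow(2, Rational(1, 2)), 2), -144)) = Mul(Rational(-1, 536), Add(Mul(2, Pow(2, Rational(1, 2))), -144)) = Mul(Rational(-1, 536), Add(-144, Mul(2, Pow(2, Rational(1, 2))))) = Add(Rational(18, 67), Mul(Rational(-1, 268), Pow(2, Rational(1, 2))))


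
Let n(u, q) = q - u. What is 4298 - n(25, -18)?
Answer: 4341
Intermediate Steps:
4298 - n(25, -18) = 4298 - (-18 - 1*25) = 4298 - (-18 - 25) = 4298 - 1*(-43) = 4298 + 43 = 4341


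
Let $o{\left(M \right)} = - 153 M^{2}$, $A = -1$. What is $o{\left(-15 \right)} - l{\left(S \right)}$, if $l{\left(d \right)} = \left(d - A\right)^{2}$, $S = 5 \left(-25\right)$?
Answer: $-49801$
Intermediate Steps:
$S = -125$
$l{\left(d \right)} = \left(1 + d\right)^{2}$ ($l{\left(d \right)} = \left(d - -1\right)^{2} = \left(d + 1\right)^{2} = \left(1 + d\right)^{2}$)
$o{\left(-15 \right)} - l{\left(S \right)} = - 153 \left(-15\right)^{2} - \left(1 - 125\right)^{2} = \left(-153\right) 225 - \left(-124\right)^{2} = -34425 - 15376 = -49801$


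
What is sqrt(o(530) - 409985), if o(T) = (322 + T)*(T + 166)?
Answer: sqrt(183007) ≈ 427.79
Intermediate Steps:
o(T) = (166 + T)*(322 + T) (o(T) = (322 + T)*(166 + T) = (166 + T)*(322 + T))
sqrt(o(530) - 409985) = sqrt((53452 + 530**2 + 488*530) - 409985) = sqrt((53452 + 280900 + 258640) - 409985) = sqrt(592992 - 409985) = sqrt(183007)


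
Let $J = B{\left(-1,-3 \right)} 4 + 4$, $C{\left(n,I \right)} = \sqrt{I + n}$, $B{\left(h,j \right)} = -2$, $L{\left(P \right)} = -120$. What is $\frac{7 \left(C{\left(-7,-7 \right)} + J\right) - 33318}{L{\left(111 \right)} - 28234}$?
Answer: $\frac{16673}{14177} - \frac{7 i \sqrt{14}}{28354} \approx 1.1761 - 0.00092374 i$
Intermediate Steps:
$J = -4$ ($J = \left(-2\right) 4 + 4 = -8 + 4 = -4$)
$\frac{7 \left(C{\left(-7,-7 \right)} + J\right) - 33318}{L{\left(111 \right)} - 28234} = \frac{7 \left(\sqrt{-7 - 7} - 4\right) - 33318}{-120 - 28234} = \frac{7 \left(\sqrt{-14} - 4\right) - 33318}{-28354} = \left(7 \left(i \sqrt{14} - 4\right) - 33318\right) \left(- \frac{1}{28354}\right) = \left(7 \left(-4 + i \sqrt{14}\right) - 33318\right) \left(- \frac{1}{28354}\right) = \left(\left(-28 + 7 i \sqrt{14}\right) - 33318\right) \left(- \frac{1}{28354}\right) = \left(-33346 + 7 i \sqrt{14}\right) \left(- \frac{1}{28354}\right) = \frac{16673}{14177} - \frac{7 i \sqrt{14}}{28354}$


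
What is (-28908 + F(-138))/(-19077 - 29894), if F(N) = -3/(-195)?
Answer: 1879019/3183115 ≈ 0.59031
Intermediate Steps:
F(N) = 1/65 (F(N) = -3*(-1/195) = 1/65)
(-28908 + F(-138))/(-19077 - 29894) = (-28908 + 1/65)/(-19077 - 29894) = -1879019/65/(-48971) = -1879019/65*(-1/48971) = 1879019/3183115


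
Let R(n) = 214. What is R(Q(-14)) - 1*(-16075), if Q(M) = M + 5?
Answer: 16289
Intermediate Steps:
Q(M) = 5 + M
R(Q(-14)) - 1*(-16075) = 214 - 1*(-16075) = 214 + 16075 = 16289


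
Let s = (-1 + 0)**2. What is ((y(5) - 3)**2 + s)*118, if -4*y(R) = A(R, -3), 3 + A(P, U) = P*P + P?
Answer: 90683/8 ≈ 11335.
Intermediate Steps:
A(P, U) = -3 + P + P**2 (A(P, U) = -3 + (P*P + P) = -3 + (P**2 + P) = -3 + (P + P**2) = -3 + P + P**2)
y(R) = 3/4 - R/4 - R**2/4 (y(R) = -(-3 + R + R**2)/4 = 3/4 - R/4 - R**2/4)
s = 1 (s = (-1)**2 = 1)
((y(5) - 3)**2 + s)*118 = (((3/4 - 1/4*5 - 1/4*5**2) - 3)**2 + 1)*118 = (((3/4 - 5/4 - 1/4*25) - 3)**2 + 1)*118 = (((3/4 - 5/4 - 25/4) - 3)**2 + 1)*118 = ((-27/4 - 3)**2 + 1)*118 = ((-39/4)**2 + 1)*118 = (1521/16 + 1)*118 = (1537/16)*118 = 90683/8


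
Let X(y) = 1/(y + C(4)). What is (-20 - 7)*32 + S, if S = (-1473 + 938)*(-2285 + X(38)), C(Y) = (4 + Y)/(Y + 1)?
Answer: 241876303/198 ≈ 1.2216e+6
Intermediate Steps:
C(Y) = (4 + Y)/(1 + Y)
X(y) = 1/(8/5 + y) (X(y) = 1/(y + (4 + 4)/(1 + 4)) = 1/(y + 8/5) = 1/(8/5 + y))
S = 242047375/198 (S = (-1473 + 938)*(-2285 + 5/(8 + 5*38)) = -535*(-2285 + 5/(8 + 190)) = -535*(-2285 + 5/198) = -535*(-452425/198) = 242047375/198 ≈ 1.2225e+6)
(-20 - 7)*32 + S = (-20 - 7)*32 + 242047375/198 = -27*32 + 242047375/198 = -864 + 242047375/198 = 241876303/198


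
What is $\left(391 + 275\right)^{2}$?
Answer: $443556$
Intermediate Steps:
$\left(391 + 275\right)^{2} = 666^{2} = 443556$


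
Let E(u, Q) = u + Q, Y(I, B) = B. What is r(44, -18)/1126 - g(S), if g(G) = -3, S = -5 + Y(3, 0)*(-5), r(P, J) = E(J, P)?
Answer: 1702/563 ≈ 3.0231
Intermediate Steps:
E(u, Q) = Q + u
r(P, J) = J + P (r(P, J) = P + J = J + P)
S = -5 (S = -5 + 0*(-5) = -5 + 0 = -5)
r(44, -18)/1126 - g(S) = (-18 + 44)/1126 - 1*(-3) = 26*(1/1126) + 3 = 13/563 + 3 = 1702/563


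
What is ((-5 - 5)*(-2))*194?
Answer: 3880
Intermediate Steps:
((-5 - 5)*(-2))*194 = -10*(-2)*194 = 20*194 = 3880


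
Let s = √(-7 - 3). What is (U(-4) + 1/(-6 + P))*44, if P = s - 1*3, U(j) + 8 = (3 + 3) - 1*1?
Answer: -12408/91 - 44*I*√10/91 ≈ -136.35 - 1.529*I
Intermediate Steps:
s = I*√10 (s = √(-10) = I*√10 ≈ 3.1623*I)
U(j) = -3 (U(j) = -8 + ((3 + 3) - 1*1) = -8 + (6 - 1) = -8 + 5 = -3)
P = -3 + I*√10 (P = I*√10 - 1*3 = I*√10 - 3 = -3 + I*√10 ≈ -3.0 + 3.1623*I)
(U(-4) + 1/(-6 + P))*44 = (-3 + 1/(-6 + (-3 + I*√10)))*44 = (-3 + 1/(-9 + I*√10))*44 = -132 + 44/(-9 + I*√10)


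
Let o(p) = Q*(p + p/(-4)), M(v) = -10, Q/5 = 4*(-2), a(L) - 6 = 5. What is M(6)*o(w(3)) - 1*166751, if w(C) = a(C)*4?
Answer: -153551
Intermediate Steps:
a(L) = 11 (a(L) = 6 + 5 = 11)
Q = -40 (Q = 5*(4*(-2)) = 5*(-8) = -40)
w(C) = 44 (w(C) = 11*4 = 44)
o(p) = -30*p (o(p) = -40*(p + p/(-4)) = -40*(p + p*(-¼)) = -40*(p - p/4) = -30*p)
M(6)*o(w(3)) - 1*166751 = -(-300)*44 - 1*166751 = -10*(-1320) - 166751 = 13200 - 166751 = -153551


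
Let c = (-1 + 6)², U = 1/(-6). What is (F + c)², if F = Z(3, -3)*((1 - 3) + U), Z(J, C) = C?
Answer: 3969/4 ≈ 992.25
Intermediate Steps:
U = -⅙ (U = 1*(-⅙) = -⅙ ≈ -0.16667)
c = 25 (c = 5² = 25)
F = 13/2 (F = -3*((1 - 3) - ⅙) = -3*(-2 - ⅙) = -3*(-13/6) = 13/2 ≈ 6.5000)
(F + c)² = (13/2 + 25)² = (63/2)² = 3969/4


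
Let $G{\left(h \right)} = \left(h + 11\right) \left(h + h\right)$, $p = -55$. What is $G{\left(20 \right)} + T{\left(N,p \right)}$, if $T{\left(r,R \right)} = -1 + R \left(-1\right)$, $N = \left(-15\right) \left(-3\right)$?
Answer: $1294$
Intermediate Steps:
$N = 45$
$G{\left(h \right)} = 2 h \left(11 + h\right)$ ($G{\left(h \right)} = \left(11 + h\right) 2 h = 2 h \left(11 + h\right)$)
$T{\left(r,R \right)} = -1 - R$
$G{\left(20 \right)} + T{\left(N,p \right)} = 2 \cdot 20 \left(11 + 20\right) - -54 = 2 \cdot 20 \cdot 31 + \left(-1 + 55\right) = 1240 + 54 = 1294$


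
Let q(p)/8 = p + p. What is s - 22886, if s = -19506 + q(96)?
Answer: -40856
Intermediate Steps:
q(p) = 16*p (q(p) = 8*(p + p) = 8*(2*p) = 16*p)
s = -17970 (s = -19506 + 16*96 = -19506 + 1536 = -17970)
s - 22886 = -17970 - 22886 = -40856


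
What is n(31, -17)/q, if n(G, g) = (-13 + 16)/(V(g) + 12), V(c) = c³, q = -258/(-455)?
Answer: -35/32422 ≈ -0.0010795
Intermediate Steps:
q = 258/455 (q = -258*(-1/455) = 258/455 ≈ 0.56703)
n(G, g) = 3/(12 + g³) (n(G, g) = (-13 + 16)/(g³ + 12) = 3/(12 + g³))
n(31, -17)/q = (3/(12 + (-17)³))/(258/455) = (3/(12 - 4913))*(455/258) = (3/(-4901))*(455/258) = (3*(-1/4901))*(455/258) = -3/4901*455/258 = -35/32422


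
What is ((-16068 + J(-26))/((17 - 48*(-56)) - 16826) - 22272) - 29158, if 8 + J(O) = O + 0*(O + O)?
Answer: -726226928/14121 ≈ -51429.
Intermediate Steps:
J(O) = -8 + O (J(O) = -8 + (O + 0*(O + O)) = -8 + (O + 0*(2*O)) = -8 + (O + 0) = -8 + O)
((-16068 + J(-26))/((17 - 48*(-56)) - 16826) - 22272) - 29158 = ((-16068 + (-8 - 26))/((17 - 48*(-56)) - 16826) - 22272) - 29158 = ((-16068 - 34)/((17 + 2688) - 16826) - 22272) - 29158 = (-16102/(2705 - 16826) - 22272) - 29158 = (-16102/(-14121) - 22272) - 29158 = (-16102*(-1/14121) - 22272) - 29158 = (16102/14121 - 22272) - 29158 = -314486810/14121 - 29158 = -726226928/14121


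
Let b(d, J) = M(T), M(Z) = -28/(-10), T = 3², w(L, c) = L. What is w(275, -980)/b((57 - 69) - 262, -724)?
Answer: 1375/14 ≈ 98.214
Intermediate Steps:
T = 9
M(Z) = 14/5 (M(Z) = -28*(-⅒) = 14/5)
b(d, J) = 14/5
w(275, -980)/b((57 - 69) - 262, -724) = 275/(14/5) = 275*(5/14) = 1375/14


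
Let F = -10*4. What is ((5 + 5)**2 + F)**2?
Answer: 3600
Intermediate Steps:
F = -40
((5 + 5)**2 + F)**2 = ((5 + 5)**2 - 40)**2 = (10**2 - 40)**2 = (100 - 40)**2 = 60**2 = 3600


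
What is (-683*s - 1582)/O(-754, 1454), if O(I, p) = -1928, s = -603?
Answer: -410267/1928 ≈ -212.79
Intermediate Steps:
(-683*s - 1582)/O(-754, 1454) = (-683*(-603) - 1582)/(-1928) = (411849 - 1582)*(-1/1928) = 410267*(-1/1928) = -410267/1928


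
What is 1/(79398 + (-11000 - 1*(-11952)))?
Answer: 1/80350 ≈ 1.2446e-5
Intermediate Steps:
1/(79398 + (-11000 - 1*(-11952))) = 1/(79398 + (-11000 + 11952)) = 1/(79398 + 952) = 1/80350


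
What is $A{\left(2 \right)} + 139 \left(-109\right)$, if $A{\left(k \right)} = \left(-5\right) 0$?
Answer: $-15151$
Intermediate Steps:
$A{\left(k \right)} = 0$
$A{\left(2 \right)} + 139 \left(-109\right) = 0 + 139 \left(-109\right) = 0 - 15151 = -15151$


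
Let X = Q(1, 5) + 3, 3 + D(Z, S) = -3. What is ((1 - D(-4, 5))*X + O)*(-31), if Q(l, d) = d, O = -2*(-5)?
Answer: -2046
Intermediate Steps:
D(Z, S) = -6 (D(Z, S) = -3 - 3 = -6)
O = 10
X = 8 (X = 5 + 3 = 8)
((1 - D(-4, 5))*X + O)*(-31) = ((1 - 1*(-6))*8 + 10)*(-31) = ((1 + 6)*8 + 10)*(-31) = (7*8 + 10)*(-31) = (56 + 10)*(-31) = 66*(-31) = -2046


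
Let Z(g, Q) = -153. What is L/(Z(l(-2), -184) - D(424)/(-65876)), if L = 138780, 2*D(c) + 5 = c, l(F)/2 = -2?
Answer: -18284542560/20157637 ≈ -907.08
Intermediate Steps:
l(F) = -4 (l(F) = 2*(-2) = -4)
D(c) = -5/2 + c/2
L/(Z(l(-2), -184) - D(424)/(-65876)) = 138780/(-153 - (-5/2 + (1/2)*424)/(-65876)) = 138780/(-153 - (-5/2 + 212)*(-1)/65876) = 138780/(-153 - 419*(-1)/(2*65876)) = 138780/(-153 - 1*(-419/131752)) = 138780/(-153 + 419/131752) = 138780/(-20157637/131752) = 138780*(-131752/20157637) = -18284542560/20157637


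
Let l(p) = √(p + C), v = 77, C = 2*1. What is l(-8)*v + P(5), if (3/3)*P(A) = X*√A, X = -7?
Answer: -7*√5 + 77*I*√6 ≈ -15.652 + 188.61*I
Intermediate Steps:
C = 2
P(A) = -7*√A
l(p) = √(2 + p) (l(p) = √(p + 2) = √(2 + p))
l(-8)*v + P(5) = √(2 - 8)*77 - 7*√5 = √(-6)*77 - 7*√5 = (I*√6)*77 - 7*√5 = 77*I*√6 - 7*√5 = -7*√5 + 77*I*√6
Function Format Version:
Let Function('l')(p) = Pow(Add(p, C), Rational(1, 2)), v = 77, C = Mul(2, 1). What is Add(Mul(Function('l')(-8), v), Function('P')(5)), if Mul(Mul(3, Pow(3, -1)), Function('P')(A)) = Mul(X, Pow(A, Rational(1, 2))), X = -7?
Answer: Add(Mul(-7, Pow(5, Rational(1, 2))), Mul(77, I, Pow(6, Rational(1, 2)))) ≈ Add(-15.652, Mul(188.61, I))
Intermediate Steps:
C = 2
Function('P')(A) = Mul(-7, Pow(A, Rational(1, 2)))
Function('l')(p) = Pow(Add(2, p), Rational(1, 2)) (Function('l')(p) = Pow(Add(p, 2), Rational(1, 2)) = Pow(Add(2, p), Rational(1, 2)))
Add(Mul(Function('l')(-8), v), Function('P')(5)) = Add(Mul(Pow(Add(2, -8), Rational(1, 2)), 77), Mul(-7, Pow(5, Rational(1, 2)))) = Add(Mul(Pow(-6, Rational(1, 2)), 77), Mul(-7, Pow(5, Rational(1, 2)))) = Add(Mul(Mul(I, Pow(6, Rational(1, 2))), 77), Mul(-7, Pow(5, Rational(1, 2)))) = Add(Mul(77, I, Pow(6, Rational(1, 2))), Mul(-7, Pow(5, Rational(1, 2)))) = Add(Mul(-7, Pow(5, Rational(1, 2))), Mul(77, I, Pow(6, Rational(1, 2))))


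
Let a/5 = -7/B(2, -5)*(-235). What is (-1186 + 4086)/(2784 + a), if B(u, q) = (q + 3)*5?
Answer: 5800/3923 ≈ 1.4785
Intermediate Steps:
B(u, q) = 15 + 5*q (B(u, q) = (3 + q)*5 = 15 + 5*q)
a = -1645/2 (a = 5*(-7/(15 + 5*(-5))*(-235)) = 5*(-7/(15 - 25)*(-235)) = 5*(-7/(-10)*(-235)) = 5*(-7*(-⅒)*(-235)) = 5*((7/10)*(-235)) = 5*(-329/2) = -1645/2 ≈ -822.50)
(-1186 + 4086)/(2784 + a) = (-1186 + 4086)/(2784 - 1645/2) = 2900/(3923/2) = 2900*(2/3923) = 5800/3923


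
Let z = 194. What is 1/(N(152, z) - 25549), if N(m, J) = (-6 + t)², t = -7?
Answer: -1/25380 ≈ -3.9401e-5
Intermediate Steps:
N(m, J) = 169 (N(m, J) = (-6 - 7)² = (-13)² = 169)
1/(N(152, z) - 25549) = 1/(169 - 25549) = 1/(-25380) = -1/25380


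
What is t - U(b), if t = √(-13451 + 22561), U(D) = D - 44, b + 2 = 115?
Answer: -69 + √9110 ≈ 26.446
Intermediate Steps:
b = 113 (b = -2 + 115 = 113)
U(D) = -44 + D
t = √9110 ≈ 95.446
t - U(b) = √9110 - (-44 + 113) = √9110 - 1*69 = √9110 - 69 = -69 + √9110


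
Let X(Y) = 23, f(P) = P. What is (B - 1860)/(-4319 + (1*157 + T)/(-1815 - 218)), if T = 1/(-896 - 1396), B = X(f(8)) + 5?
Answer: 8536453152/20125327727 ≈ 0.42416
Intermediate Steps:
B = 28 (B = 23 + 5 = 28)
T = -1/2292 (T = 1/(-2292) = -1/2292 ≈ -0.00043630)
(B - 1860)/(-4319 + (1*157 + T)/(-1815 - 218)) = (28 - 1860)/(-4319 + (1*157 - 1/2292)/(-1815 - 218)) = -1832/(-4319 + (157 - 1/2292)/(-2033)) = -1832/(-4319 + (359843/2292)*(-1/2033)) = -1832/(-4319 - 359843/4659636) = -1832/(-20125327727/4659636) = -1832*(-4659636/20125327727) = 8536453152/20125327727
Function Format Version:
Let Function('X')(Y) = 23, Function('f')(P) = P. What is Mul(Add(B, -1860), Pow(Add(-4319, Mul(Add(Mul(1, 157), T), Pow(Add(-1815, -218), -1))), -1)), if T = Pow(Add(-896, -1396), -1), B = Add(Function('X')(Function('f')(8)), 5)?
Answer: Rational(8536453152, 20125327727) ≈ 0.42416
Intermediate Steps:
B = 28 (B = Add(23, 5) = 28)
T = Rational(-1, 2292) (T = Pow(-2292, -1) = Rational(-1, 2292) ≈ -0.00043630)
Mul(Add(B, -1860), Pow(Add(-4319, Mul(Add(Mul(1, 157), T), Pow(Add(-1815, -218), -1))), -1)) = Mul(Add(28, -1860), Pow(Add(-4319, Mul(Add(Mul(1, 157), Rational(-1, 2292)), Pow(Add(-1815, -218), -1))), -1)) = Mul(-1832, Pow(Add(-4319, Mul(Add(157, Rational(-1, 2292)), Pow(-2033, -1))), -1)) = Mul(-1832, Pow(Add(-4319, Mul(Rational(359843, 2292), Rational(-1, 2033))), -1)) = Mul(-1832, Pow(Add(-4319, Rational(-359843, 4659636)), -1)) = Mul(-1832, Pow(Rational(-20125327727, 4659636), -1)) = Mul(-1832, Rational(-4659636, 20125327727)) = Rational(8536453152, 20125327727)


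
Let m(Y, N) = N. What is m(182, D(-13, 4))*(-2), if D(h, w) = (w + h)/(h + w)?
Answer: -2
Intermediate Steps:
D(h, w) = 1 (D(h, w) = (h + w)/(h + w) = 1)
m(182, D(-13, 4))*(-2) = 1*(-2) = -2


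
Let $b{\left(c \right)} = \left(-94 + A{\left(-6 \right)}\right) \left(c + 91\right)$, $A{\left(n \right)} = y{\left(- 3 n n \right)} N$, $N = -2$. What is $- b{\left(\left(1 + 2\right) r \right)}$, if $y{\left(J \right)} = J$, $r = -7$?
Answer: $-8540$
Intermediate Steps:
$A{\left(n \right)} = 6 n^{2}$ ($A{\left(n \right)} = - 3 n n \left(-2\right) = - 3 n^{2} \left(-2\right) = 6 n^{2}$)
$b{\left(c \right)} = 11102 + 122 c$ ($b{\left(c \right)} = \left(-94 + 6 \left(-6\right)^{2}\right) \left(c + 91\right) = \left(-94 + 6 \cdot 36\right) \left(91 + c\right) = \left(-94 + 216\right) \left(91 + c\right) = 122 \left(91 + c\right) = 11102 + 122 c$)
$- b{\left(\left(1 + 2\right) r \right)} = - (11102 + 122 \left(1 + 2\right) \left(-7\right)) = - (11102 + 122 \cdot 3 \left(-7\right)) = - (11102 + 122 \left(-21\right)) = - (11102 - 2562) = \left(-1\right) 8540 = -8540$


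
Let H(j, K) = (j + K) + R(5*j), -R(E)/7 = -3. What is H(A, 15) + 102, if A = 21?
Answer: 159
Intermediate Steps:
R(E) = 21 (R(E) = -7*(-3) = 21)
H(j, K) = 21 + K + j (H(j, K) = (j + K) + 21 = (K + j) + 21 = 21 + K + j)
H(A, 15) + 102 = (21 + 15 + 21) + 102 = 57 + 102 = 159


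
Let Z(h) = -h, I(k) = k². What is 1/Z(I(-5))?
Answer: -1/25 ≈ -0.040000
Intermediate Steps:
1/Z(I(-5)) = 1/(-1*(-5)²) = 1/(-1*25) = 1/(-25) = -1/25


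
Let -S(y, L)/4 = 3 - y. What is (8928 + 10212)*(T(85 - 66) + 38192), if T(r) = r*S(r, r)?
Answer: 754269120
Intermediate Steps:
S(y, L) = -12 + 4*y (S(y, L) = -4*(3 - y) = -12 + 4*y)
T(r) = r*(-12 + 4*r)
(8928 + 10212)*(T(85 - 66) + 38192) = (8928 + 10212)*(4*(85 - 66)*(-3 + (85 - 66)) + 38192) = 19140*(4*19*(-3 + 19) + 38192) = 19140*(4*19*16 + 38192) = 19140*(1216 + 38192) = 19140*39408 = 754269120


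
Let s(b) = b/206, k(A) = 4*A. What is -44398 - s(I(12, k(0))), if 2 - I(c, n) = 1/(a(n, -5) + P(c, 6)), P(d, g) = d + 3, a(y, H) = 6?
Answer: -192065789/4326 ≈ -44398.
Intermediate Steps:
P(d, g) = 3 + d
I(c, n) = 2 - 1/(9 + c) (I(c, n) = 2 - 1/(6 + (3 + c)) = 2 - 1/(9 + c))
s(b) = b/206 (s(b) = b*(1/206) = b/206)
-44398 - s(I(12, k(0))) = -44398 - (17 + 2*12)/(9 + 12)/206 = -44398 - (17 + 24)/21/206 = -44398 - (1/21)*41/206 = -44398 - 41/(206*21) = -44398 - 1*41/4326 = -44398 - 41/4326 = -192065789/4326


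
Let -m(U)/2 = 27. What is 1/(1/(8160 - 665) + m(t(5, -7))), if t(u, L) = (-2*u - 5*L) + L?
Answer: -7495/404729 ≈ -0.018519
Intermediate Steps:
t(u, L) = -4*L - 2*u (t(u, L) = (-5*L - 2*u) + L = -4*L - 2*u)
m(U) = -54 (m(U) = -2*27 = -54)
1/(1/(8160 - 665) + m(t(5, -7))) = 1/(1/(8160 - 665) - 54) = 1/(1/7495 - 54) = 1/(-404729/7495) = -7495/404729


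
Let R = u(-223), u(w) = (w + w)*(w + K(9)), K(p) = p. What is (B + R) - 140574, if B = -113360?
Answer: -158490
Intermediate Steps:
u(w) = 2*w*(9 + w) (u(w) = (w + w)*(w + 9) = (2*w)*(9 + w) = 2*w*(9 + w))
R = 95444 (R = 2*(-223)*(9 - 223) = 2*(-223)*(-214) = 95444)
(B + R) - 140574 = (-113360 + 95444) - 140574 = -17916 - 140574 = -158490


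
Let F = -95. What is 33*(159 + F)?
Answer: 2112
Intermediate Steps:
33*(159 + F) = 33*(159 - 95) = 33*64 = 2112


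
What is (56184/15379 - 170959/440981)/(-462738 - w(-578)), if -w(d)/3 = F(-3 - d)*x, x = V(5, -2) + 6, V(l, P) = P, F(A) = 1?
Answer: -22146898043/3138136841914074 ≈ -7.0573e-6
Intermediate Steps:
x = 4 (x = -2 + 6 = 4)
w(d) = -12 (w(d) = -3*4 = -12)
(56184/15379 - 170959/440981)/(-462738 - w(-578)) = (56184/15379 - 170959/440981)/(-462738 - 1*(-12)) = (56184*(1/15379) - 170959*1/440981)/(-462738 + 12) = (56184/15379 - 170959/440981)/(-462726) = (22146898043/6781846799)*(-1/462726) = -22146898043/3138136841914074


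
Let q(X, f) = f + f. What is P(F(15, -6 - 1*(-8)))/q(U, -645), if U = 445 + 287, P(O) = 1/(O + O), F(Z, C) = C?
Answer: -1/5160 ≈ -0.00019380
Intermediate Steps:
P(O) = 1/(2*O)
U = 732
q(X, f) = 2*f
P(F(15, -6 - 1*(-8)))/q(U, -645) = (1/(2*(-6 - 1*(-8))))/((2*(-645))) = (1/(2*(-6 + 8)))/(-1290) = ((½)/2)*(-1/1290) = ((½)*(½))*(-1/1290) = (¼)*(-1/1290) = -1/5160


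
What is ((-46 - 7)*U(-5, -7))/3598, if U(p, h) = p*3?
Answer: 795/3598 ≈ 0.22096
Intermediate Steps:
U(p, h) = 3*p
((-46 - 7)*U(-5, -7))/3598 = ((-46 - 7)*(3*(-5)))/3598 = -53*(-15)*(1/3598) = 795*(1/3598) = 795/3598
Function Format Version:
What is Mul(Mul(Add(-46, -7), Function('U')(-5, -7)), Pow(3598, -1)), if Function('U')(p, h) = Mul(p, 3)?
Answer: Rational(795, 3598) ≈ 0.22096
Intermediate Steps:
Function('U')(p, h) = Mul(3, p)
Mul(Mul(Add(-46, -7), Function('U')(-5, -7)), Pow(3598, -1)) = Mul(Mul(Add(-46, -7), Mul(3, -5)), Pow(3598, -1)) = Mul(Mul(-53, -15), Rational(1, 3598)) = Mul(795, Rational(1, 3598)) = Rational(795, 3598)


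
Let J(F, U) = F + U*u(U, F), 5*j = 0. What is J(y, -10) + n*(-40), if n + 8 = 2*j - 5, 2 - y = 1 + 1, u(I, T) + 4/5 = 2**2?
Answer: 488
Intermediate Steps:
j = 0 (j = (1/5)*0 = 0)
u(I, T) = 16/5 (u(I, T) = -4/5 + 2**2 = -4/5 + 4 = 16/5)
y = 0 (y = 2 - (1 + 1) = 2 - 1*2 = 2 - 2 = 0)
J(F, U) = F + 16*U/5 (J(F, U) = F + U*(16/5) = F + 16*U/5)
n = -13 (n = -8 + (2*0 - 5) = -8 + (0 - 5) = -8 - 5 = -13)
J(y, -10) + n*(-40) = (0 + (16/5)*(-10)) - 13*(-40) = (0 - 32) + 520 = -32 + 520 = 488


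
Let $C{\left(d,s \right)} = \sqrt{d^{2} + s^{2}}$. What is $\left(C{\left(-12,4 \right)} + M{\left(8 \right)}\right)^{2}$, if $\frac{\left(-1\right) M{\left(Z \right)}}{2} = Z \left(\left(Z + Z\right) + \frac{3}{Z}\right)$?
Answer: $68804 - 2096 \sqrt{10} \approx 62176.0$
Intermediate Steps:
$M{\left(Z \right)} = - 2 Z \left(2 Z + \frac{3}{Z}\right)$ ($M{\left(Z \right)} = - 2 Z \left(\left(Z + Z\right) + \frac{3}{Z}\right) = - 2 Z \left(2 Z + \frac{3}{Z}\right)$)
$\left(C{\left(-12,4 \right)} + M{\left(8 \right)}\right)^{2} = \left(\sqrt{\left(-12\right)^{2} + 4^{2}} - \left(6 + 4 \cdot 8^{2}\right)\right)^{2} = \left(\sqrt{144 + 16} - 262\right)^{2} = \left(\sqrt{160} - 262\right)^{2} = \left(4 \sqrt{10} - 262\right)^{2} = \left(-262 + 4 \sqrt{10}\right)^{2}$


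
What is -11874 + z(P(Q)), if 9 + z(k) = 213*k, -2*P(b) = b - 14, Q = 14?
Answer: -11883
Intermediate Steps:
P(b) = 7 - b/2 (P(b) = -(b - 14)/2 = -(-14 + b)/2 = 7 - b/2)
z(k) = -9 + 213*k
-11874 + z(P(Q)) = -11874 + (-9 + 213*(7 - ½*14)) = -11874 + (-9 + 213*(7 - 7)) = -11874 + (-9 + 213*0) = -11874 + (-9 + 0) = -11874 - 9 = -11883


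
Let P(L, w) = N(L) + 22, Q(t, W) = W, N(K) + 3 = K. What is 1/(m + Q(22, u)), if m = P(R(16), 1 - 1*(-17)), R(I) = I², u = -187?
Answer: 1/88 ≈ 0.011364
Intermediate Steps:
N(K) = -3 + K
P(L, w) = 19 + L (P(L, w) = (-3 + L) + 22 = 19 + L)
m = 275 (m = 19 + 16² = 19 + 256 = 275)
1/(m + Q(22, u)) = 1/(275 - 187) = 1/88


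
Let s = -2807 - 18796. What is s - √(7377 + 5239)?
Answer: -21603 - 2*√3154 ≈ -21715.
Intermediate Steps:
s = -21603
s - √(7377 + 5239) = -21603 - √(7377 + 5239) = -21603 - √12616 = -21603 - 2*√3154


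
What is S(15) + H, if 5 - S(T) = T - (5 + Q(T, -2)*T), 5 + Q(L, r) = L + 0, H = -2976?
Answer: -2831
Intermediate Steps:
Q(L, r) = -5 + L (Q(L, r) = -5 + (L + 0) = -5 + L)
S(T) = 10 - T + T*(-5 + T) (S(T) = 5 - (T - (5 + (-5 + T)*T)) = 5 - (T - (5 + T*(-5 + T))) = 5 - (T + (-5 - T*(-5 + T))) = 5 - (-5 + T - T*(-5 + T)) = 5 + (5 - T + T*(-5 + T)) = 10 - T + T*(-5 + T))
S(15) + H = (10 - 1*15 + 15*(-5 + 15)) - 2976 = (10 - 15 + 15*10) - 2976 = (10 - 15 + 150) - 2976 = 145 - 2976 = -2831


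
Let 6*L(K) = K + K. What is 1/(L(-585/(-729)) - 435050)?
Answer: -243/105717085 ≈ -2.2986e-6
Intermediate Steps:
L(K) = K/3 (L(K) = (K + K)/6 = (2*K)/6 = K/3)
1/(L(-585/(-729)) - 435050) = 1/((-585/(-729))/3 - 435050) = 1/((-585*(-1/729))/3 - 435050) = 1/((1/3)*(65/81) - 435050) = 1/(65/243 - 435050) = 1/(-105717085/243) = -243/105717085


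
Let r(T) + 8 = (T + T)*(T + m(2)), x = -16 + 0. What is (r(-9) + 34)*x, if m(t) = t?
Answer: -2432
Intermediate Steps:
x = -16
r(T) = -8 + 2*T*(2 + T) (r(T) = -8 + (T + T)*(T + 2) = -8 + (2*T)*(2 + T) = -8 + 2*T*(2 + T))
(r(-9) + 34)*x = ((-8 + 2*(-9)**2 + 4*(-9)) + 34)*(-16) = ((-8 + 2*81 - 36) + 34)*(-16) = ((-8 + 162 - 36) + 34)*(-16) = (118 + 34)*(-16) = 152*(-16) = -2432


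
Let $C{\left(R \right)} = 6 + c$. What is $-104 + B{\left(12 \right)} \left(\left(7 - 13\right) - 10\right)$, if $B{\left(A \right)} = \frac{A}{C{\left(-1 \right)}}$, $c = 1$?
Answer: $- \frac{920}{7} \approx -131.43$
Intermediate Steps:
$C{\left(R \right)} = 7$ ($C{\left(R \right)} = 6 + 1 = 7$)
$B{\left(A \right)} = \frac{A}{7}$
$-104 + B{\left(12 \right)} \left(\left(7 - 13\right) - 10\right) = -104 + \frac{1}{7} \cdot 12 \left(\left(7 - 13\right) - 10\right) = -104 + \frac{12 \left(-6 - 10\right)}{7} = -104 + \frac{12}{7} \left(-16\right) = -104 - \frac{192}{7} = - \frac{920}{7}$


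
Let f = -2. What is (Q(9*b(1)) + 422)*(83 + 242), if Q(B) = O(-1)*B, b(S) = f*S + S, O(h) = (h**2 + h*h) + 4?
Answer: 119600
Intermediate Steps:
O(h) = 4 + 2*h**2 (O(h) = (h**2 + h**2) + 4 = 2*h**2 + 4 = 4 + 2*h**2)
b(S) = -S (b(S) = -2*S + S = -S)
Q(B) = 6*B (Q(B) = (4 + 2*(-1)**2)*B = (4 + 2*1)*B = (4 + 2)*B = 6*B)
(Q(9*b(1)) + 422)*(83 + 242) = (6*(9*(-1*1)) + 422)*(83 + 242) = (6*(9*(-1)) + 422)*325 = (6*(-9) + 422)*325 = (-54 + 422)*325 = 368*325 = 119600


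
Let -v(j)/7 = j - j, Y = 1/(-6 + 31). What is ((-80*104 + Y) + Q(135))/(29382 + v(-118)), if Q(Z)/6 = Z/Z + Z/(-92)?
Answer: -3190393/11263100 ≈ -0.28326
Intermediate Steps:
Y = 1/25 ≈ 0.040000
Q(Z) = 6 - 3*Z/46 (Q(Z) = 6*(Z/Z + Z/(-92)) = 6*(1 + Z*(-1/92)) = 6*(1 - Z/92) = 6 - 3*Z/46)
v(j) = 0 (v(j) = -7*(j - j) = -7*0 = 0)
((-80*104 + Y) + Q(135))/(29382 + v(-118)) = ((-80*104 + 1/25) + (6 - 3/46*135))/(29382 + 0) = ((-8320 + 1/25) + (6 - 405/46))/29382 = (-207999/25 - 129/46)*(1/29382) = -9571179/1150*1/29382 = -3190393/11263100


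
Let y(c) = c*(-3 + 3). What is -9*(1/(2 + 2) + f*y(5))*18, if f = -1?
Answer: -81/2 ≈ -40.500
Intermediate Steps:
y(c) = 0 (y(c) = c*0 = 0)
-9*(1/(2 + 2) + f*y(5))*18 = -9*(1/(2 + 2) - 1*0)*18 = -9*(1/4 + 0)*18 = -9*(¼ + 0)*18 = -9*¼*18 = -9/4*18 = -81/2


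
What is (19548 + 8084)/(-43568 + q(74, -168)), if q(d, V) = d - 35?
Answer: -27632/43529 ≈ -0.63480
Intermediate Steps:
q(d, V) = -35 + d
(19548 + 8084)/(-43568 + q(74, -168)) = (19548 + 8084)/(-43568 + (-35 + 74)) = 27632/(-43568 + 39) = 27632/(-43529) = 27632*(-1/43529) = -27632/43529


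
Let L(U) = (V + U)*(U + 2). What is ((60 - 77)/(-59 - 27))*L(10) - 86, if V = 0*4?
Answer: -2678/43 ≈ -62.279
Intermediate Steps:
V = 0
L(U) = U*(2 + U) (L(U) = (0 + U)*(U + 2) = U*(2 + U))
((60 - 77)/(-59 - 27))*L(10) - 86 = ((60 - 77)/(-59 - 27))*(10*(2 + 10)) - 86 = (-17/(-86))*(10*12) - 86 = -17*(-1/86)*120 - 86 = (17/86)*120 - 86 = 1020/43 - 86 = -2678/43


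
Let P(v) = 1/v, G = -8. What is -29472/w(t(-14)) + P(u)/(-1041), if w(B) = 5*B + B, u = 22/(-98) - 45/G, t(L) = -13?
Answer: 10825045768/28649361 ≈ 377.85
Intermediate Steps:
u = 2117/392 (u = 22/(-98) - 45/(-8) = 22*(-1/98) - 45*(-⅛) = -11/49 + 45/8 = 2117/392 ≈ 5.4005)
w(B) = 6*B
-29472/w(t(-14)) + P(u)/(-1041) = -29472/(6*(-13)) + 1/((2117/392)*(-1041)) = -29472/(-78) + (392/2117)*(-1/1041) = -29472*(-1/78) - 392/2203797 = 4912/13 - 392/2203797 = 10825045768/28649361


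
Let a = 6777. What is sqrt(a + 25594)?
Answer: sqrt(32371) ≈ 179.92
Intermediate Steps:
sqrt(a + 25594) = sqrt(6777 + 25594) = sqrt(32371)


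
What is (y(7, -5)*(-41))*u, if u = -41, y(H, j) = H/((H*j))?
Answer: -1681/5 ≈ -336.20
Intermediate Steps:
y(H, j) = 1/j (y(H, j) = H*(1/(H*j)) = 1/j)
(y(7, -5)*(-41))*u = (-41/(-5))*(-41) = -⅕*(-41)*(-41) = (41/5)*(-41) = -1681/5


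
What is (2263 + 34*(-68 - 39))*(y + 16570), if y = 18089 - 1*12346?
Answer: -30680375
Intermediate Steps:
y = 5743 (y = 18089 - 12346 = 5743)
(2263 + 34*(-68 - 39))*(y + 16570) = (2263 + 34*(-68 - 39))*(5743 + 16570) = (2263 + 34*(-107))*22313 = (2263 - 3638)*22313 = -1375*22313 = -30680375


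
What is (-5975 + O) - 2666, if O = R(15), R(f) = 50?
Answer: -8591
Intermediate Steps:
O = 50
(-5975 + O) - 2666 = (-5975 + 50) - 2666 = -5925 - 2666 = -8591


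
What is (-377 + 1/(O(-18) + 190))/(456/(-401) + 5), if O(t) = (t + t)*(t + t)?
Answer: -224648621/2301814 ≈ -97.596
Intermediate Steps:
O(t) = 4*t² (O(t) = (2*t)*(2*t) = 4*t²)
(-377 + 1/(O(-18) + 190))/(456/(-401) + 5) = (-377 + 1/(4*(-18)² + 190))/(456/(-401) + 5) = (-377 + 1/(4*324 + 190))/(456*(-1/401) + 5) = (-377 + 1/(1296 + 190))/(-456/401 + 5) = (-377 + 1/1486)/(1549/401) = (-377 + 1/1486)*(401/1549) = -560221/1486*401/1549 = -224648621/2301814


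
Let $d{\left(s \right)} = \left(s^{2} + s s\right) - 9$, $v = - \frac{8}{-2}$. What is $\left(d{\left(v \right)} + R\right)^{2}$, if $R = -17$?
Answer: $36$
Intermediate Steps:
$v = 4$ ($v = \left(-8\right) \left(- \frac{1}{2}\right) = 4$)
$d{\left(s \right)} = -9 + 2 s^{2}$ ($d{\left(s \right)} = \left(s^{2} + s^{2}\right) - 9 = 2 s^{2} - 9 = -9 + 2 s^{2}$)
$\left(d{\left(v \right)} + R\right)^{2} = \left(\left(-9 + 2 \cdot 4^{2}\right) - 17\right)^{2} = \left(\left(-9 + 2 \cdot 16\right) - 17\right)^{2} = \left(\left(-9 + 32\right) - 17\right)^{2} = \left(23 - 17\right)^{2} = 6^{2} = 36$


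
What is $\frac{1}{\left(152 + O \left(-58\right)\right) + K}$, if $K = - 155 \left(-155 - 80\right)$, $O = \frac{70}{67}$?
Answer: $\frac{67}{2446599} \approx 2.7385 \cdot 10^{-5}$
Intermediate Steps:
$O = \frac{70}{67}$ ($O = 70 \cdot \frac{1}{67} = \frac{70}{67} \approx 1.0448$)
$K = 36425$ ($K = \left(-155\right) \left(-235\right) = 36425$)
$\frac{1}{\left(152 + O \left(-58\right)\right) + K} = \frac{1}{\left(152 + \frac{70}{67} \left(-58\right)\right) + 36425} = \frac{1}{\left(152 - \frac{4060}{67}\right) + 36425} = \frac{1}{\frac{6124}{67} + 36425} = \frac{1}{\frac{2446599}{67}} = \frac{67}{2446599}$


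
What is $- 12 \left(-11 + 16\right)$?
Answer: $-60$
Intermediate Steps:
$- 12 \left(-11 + 16\right) = - 12 \cdot 5 = \left(-1\right) 60 = -60$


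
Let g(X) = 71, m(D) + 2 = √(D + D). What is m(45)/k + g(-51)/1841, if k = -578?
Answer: 22360/532049 - 3*√10/578 ≈ 0.025613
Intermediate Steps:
m(D) = -2 + √2*√D (m(D) = -2 + √(D + D) = -2 + √(2*D) = -2 + √2*√D)
m(45)/k + g(-51)/1841 = (-2 + √2*√45)/(-578) + 71/1841 = (-2 + √2*(3*√5))*(-1/578) + 71*(1/1841) = (-2 + 3*√10)*(-1/578) + 71/1841 = (1/289 - 3*√10/578) + 71/1841 = 22360/532049 - 3*√10/578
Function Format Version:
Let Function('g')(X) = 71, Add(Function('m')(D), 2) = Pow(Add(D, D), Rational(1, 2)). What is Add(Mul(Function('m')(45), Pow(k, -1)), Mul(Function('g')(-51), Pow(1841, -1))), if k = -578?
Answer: Add(Rational(22360, 532049), Mul(Rational(-3, 578), Pow(10, Rational(1, 2)))) ≈ 0.025613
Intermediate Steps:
Function('m')(D) = Add(-2, Mul(Pow(2, Rational(1, 2)), Pow(D, Rational(1, 2)))) (Function('m')(D) = Add(-2, Pow(Add(D, D), Rational(1, 2))) = Add(-2, Pow(Mul(2, D), Rational(1, 2))) = Add(-2, Mul(Pow(2, Rational(1, 2)), Pow(D, Rational(1, 2)))))
Add(Mul(Function('m')(45), Pow(k, -1)), Mul(Function('g')(-51), Pow(1841, -1))) = Add(Mul(Add(-2, Mul(Pow(2, Rational(1, 2)), Pow(45, Rational(1, 2)))), Pow(-578, -1)), Mul(71, Pow(1841, -1))) = Add(Mul(Add(-2, Mul(Pow(2, Rational(1, 2)), Mul(3, Pow(5, Rational(1, 2))))), Rational(-1, 578)), Mul(71, Rational(1, 1841))) = Add(Mul(Add(-2, Mul(3, Pow(10, Rational(1, 2)))), Rational(-1, 578)), Rational(71, 1841)) = Add(Add(Rational(1, 289), Mul(Rational(-3, 578), Pow(10, Rational(1, 2)))), Rational(71, 1841)) = Add(Rational(22360, 532049), Mul(Rational(-3, 578), Pow(10, Rational(1, 2))))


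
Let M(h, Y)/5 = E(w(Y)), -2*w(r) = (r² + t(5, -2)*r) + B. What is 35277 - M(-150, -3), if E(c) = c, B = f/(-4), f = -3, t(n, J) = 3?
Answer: 282231/8 ≈ 35279.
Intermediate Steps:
B = ¾ (B = -3/(-4) = -3*(-¼) = ¾ ≈ 0.75000)
w(r) = -3/8 - 3*r/2 - r²/2 (w(r) = -((r² + 3*r) + ¾)/2 = -(¾ + r² + 3*r)/2 = -3/8 - 3*r/2 - r²/2)
M(h, Y) = -15/8 - 15*Y/2 - 5*Y²/2 (M(h, Y) = 5*(-3/8 - 3*Y/2 - Y²/2) = -15/8 - 15*Y/2 - 5*Y²/2)
35277 - M(-150, -3) = 35277 - (-15/8 - 15/2*(-3) - 5/2*(-3)²) = 35277 - (-15/8 + 45/2 - 5/2*9) = 35277 - (-15/8 + 45/2 - 45/2) = 35277 - 1*(-15/8) = 35277 + 15/8 = 282231/8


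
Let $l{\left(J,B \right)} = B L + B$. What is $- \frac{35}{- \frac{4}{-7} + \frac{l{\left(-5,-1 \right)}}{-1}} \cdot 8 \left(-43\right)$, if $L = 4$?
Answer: $\frac{84280}{39} \approx 2161.0$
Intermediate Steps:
$l{\left(J,B \right)} = 5 B$ ($l{\left(J,B \right)} = B 4 + B = 4 B + B = 5 B$)
$- \frac{35}{- \frac{4}{-7} + \frac{l{\left(-5,-1 \right)}}{-1}} \cdot 8 \left(-43\right) = - \frac{35}{- \frac{4}{-7} + \frac{5 \left(-1\right)}{-1}} \cdot 8 \left(-43\right) = - \frac{35}{\left(-4\right) \left(- \frac{1}{7}\right) - -5} \cdot 8 \left(-43\right) = - \frac{35}{\frac{4}{7} + 5} \cdot 8 \left(-43\right) = - \frac{35}{\frac{39}{7}} \cdot 8 \left(-43\right) = \left(-35\right) \frac{7}{39} \cdot 8 \left(-43\right) = \left(- \frac{245}{39}\right) 8 \left(-43\right) = \left(- \frac{1960}{39}\right) \left(-43\right) = \frac{84280}{39}$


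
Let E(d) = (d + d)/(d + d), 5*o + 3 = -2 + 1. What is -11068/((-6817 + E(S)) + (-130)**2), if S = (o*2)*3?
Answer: -2767/2521 ≈ -1.0976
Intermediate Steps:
o = -4/5 (o = -3/5 + (-2 + 1)/5 = -3/5 + (1/5)*(-1) = -3/5 - 1/5 = -4/5 ≈ -0.80000)
S = -24/5 (S = -4/5*2*3 = -8/5*3 = -24/5 ≈ -4.8000)
E(d) = 1 (E(d) = (2*d)/((2*d)) = (2*d)*(1/(2*d)) = 1)
-11068/((-6817 + E(S)) + (-130)**2) = -11068/((-6817 + 1) + (-130)**2) = -11068/(-6816 + 16900) = -11068/10084 = -11068*1/10084 = -2767/2521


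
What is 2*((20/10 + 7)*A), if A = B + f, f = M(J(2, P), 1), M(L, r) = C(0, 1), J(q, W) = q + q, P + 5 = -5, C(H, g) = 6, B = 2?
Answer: 144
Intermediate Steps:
P = -10 (P = -5 - 5 = -10)
J(q, W) = 2*q
M(L, r) = 6
f = 6
A = 8 (A = 2 + 6 = 8)
2*((20/10 + 7)*A) = 2*((20/10 + 7)*8) = 2*((20*(⅒) + 7)*8) = 2*((2 + 7)*8) = 2*(9*8) = 2*72 = 144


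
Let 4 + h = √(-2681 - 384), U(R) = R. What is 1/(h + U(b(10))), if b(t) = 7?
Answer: 3/3074 - I*√3065/3074 ≈ 0.00097593 - 0.01801*I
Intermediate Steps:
h = -4 + I*√3065 (h = -4 + √(-2681 - 384) = -4 + √(-3065) = -4 + I*√3065 ≈ -4.0 + 55.362*I)
1/(h + U(b(10))) = 1/((-4 + I*√3065) + 7) = 1/(3 + I*√3065)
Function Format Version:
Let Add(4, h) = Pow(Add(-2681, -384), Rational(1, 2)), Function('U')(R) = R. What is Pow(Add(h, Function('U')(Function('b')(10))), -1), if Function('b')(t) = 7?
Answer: Add(Rational(3, 3074), Mul(Rational(-1, 3074), I, Pow(3065, Rational(1, 2)))) ≈ Add(0.00097593, Mul(-0.018010, I))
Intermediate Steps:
h = Add(-4, Mul(I, Pow(3065, Rational(1, 2)))) (h = Add(-4, Pow(Add(-2681, -384), Rational(1, 2))) = Add(-4, Pow(-3065, Rational(1, 2))) = Add(-4, Mul(I, Pow(3065, Rational(1, 2)))) ≈ Add(-4.0000, Mul(55.362, I)))
Pow(Add(h, Function('U')(Function('b')(10))), -1) = Pow(Add(Add(-4, Mul(I, Pow(3065, Rational(1, 2)))), 7), -1) = Pow(Add(3, Mul(I, Pow(3065, Rational(1, 2)))), -1)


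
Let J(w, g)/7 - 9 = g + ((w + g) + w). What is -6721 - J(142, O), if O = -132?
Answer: -6924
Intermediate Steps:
J(w, g) = 63 + 14*g + 14*w (J(w, g) = 63 + 7*(g + ((w + g) + w)) = 63 + 7*(g + ((g + w) + w)) = 63 + 7*(g + (g + 2*w)) = 63 + 7*(2*g + 2*w) = 63 + (14*g + 14*w) = 63 + 14*g + 14*w)
-6721 - J(142, O) = -6721 - (63 + 14*(-132) + 14*142) = -6721 - (63 - 1848 + 1988) = -6721 - 1*203 = -6721 - 203 = -6924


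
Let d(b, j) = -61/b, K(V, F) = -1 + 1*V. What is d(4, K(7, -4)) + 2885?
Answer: 11479/4 ≈ 2869.8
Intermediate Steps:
K(V, F) = -1 + V
d(4, K(7, -4)) + 2885 = -61/4 + 2885 = 11479/4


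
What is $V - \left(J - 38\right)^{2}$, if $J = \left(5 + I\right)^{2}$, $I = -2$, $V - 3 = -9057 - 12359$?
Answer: $-22254$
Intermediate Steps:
$V = -21413$ ($V = 3 - 21416 = -21413$)
$J = 9$ ($J = \left(5 - 2\right)^{2} = 3^{2} = 9$)
$V - \left(J - 38\right)^{2} = -21413 - \left(9 - 38\right)^{2} = -21413 - \left(-29\right)^{2} = -21413 - 841 = -22254$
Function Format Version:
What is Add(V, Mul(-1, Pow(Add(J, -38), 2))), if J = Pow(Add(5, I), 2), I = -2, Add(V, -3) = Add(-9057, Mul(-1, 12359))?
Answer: -22254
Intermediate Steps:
V = -21413 (V = Add(3, Add(-9057, Mul(-1, 12359))) = Add(3, Add(-9057, -12359)) = Add(3, -21416) = -21413)
J = 9 (J = Pow(Add(5, -2), 2) = Pow(3, 2) = 9)
Add(V, Mul(-1, Pow(Add(J, -38), 2))) = Add(-21413, Mul(-1, Pow(Add(9, -38), 2))) = Add(-21413, Mul(-1, Pow(-29, 2))) = Add(-21413, Mul(-1, 841)) = Add(-21413, -841) = -22254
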